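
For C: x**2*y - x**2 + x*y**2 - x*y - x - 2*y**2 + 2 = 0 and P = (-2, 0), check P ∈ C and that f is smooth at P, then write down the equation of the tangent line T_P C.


Tangent line at P: 3*x + 6*y + 6 = 0.

Step 1: f(-2, 0) = 0, so P lies on C.
Step 2: partial derivatives
  f_x(x, y) = 2*x*y - 2*x + y**2 - y - 1, f_y(x, y) = x**2 + 2*x*y - x - 4*y.
  f_x(P) = 3, f_y(P) = 6 (gradient nonzero, so P is smooth).
Step 3: tangent line at P: 3·(x − -2) + 6·(y − 0) = 0.
Expanding: 3*x + 6*y + 6 = 0.


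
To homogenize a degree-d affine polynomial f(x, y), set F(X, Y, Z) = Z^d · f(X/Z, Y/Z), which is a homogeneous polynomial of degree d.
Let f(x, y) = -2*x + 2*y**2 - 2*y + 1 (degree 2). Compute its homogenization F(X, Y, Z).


F(X, Y, Z) = -2*X*Z + 2*Y**2 - 2*Y*Z + Z**2

deg(f) = 2.
Substitute x = X/Z, y = Y/Z into f, then multiply by Z^2.
  monomial -2·x^1·y^0 ↦ -2·X^1·Y^0·Z^1.
  monomial 2·x^0·y^2 ↦ 2·X^0·Y^2·Z^0.
  monomial -2·x^0·y^1 ↦ -2·X^0·Y^1·Z^1.
  monomial 1·x^0·y^0 ↦ 1·X^0·Y^0·Z^2.
Collecting: F(X, Y, Z) = -2*X*Z + 2*Y**2 - 2*Y*Z + Z**2.


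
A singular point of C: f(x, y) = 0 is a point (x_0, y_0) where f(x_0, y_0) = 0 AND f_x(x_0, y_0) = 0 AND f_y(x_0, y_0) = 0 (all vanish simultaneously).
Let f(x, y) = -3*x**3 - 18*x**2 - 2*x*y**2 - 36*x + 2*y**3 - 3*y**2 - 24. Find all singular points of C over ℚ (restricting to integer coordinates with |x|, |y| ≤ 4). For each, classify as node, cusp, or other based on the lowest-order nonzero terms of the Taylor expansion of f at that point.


Singular points: {(-2, 0)}; classification: cusp.

Compute partial derivatives:
  f_x = -9*x**2 - 36*x - 2*y**2 - 36.
  f_y = -4*x*y + 6*y**2 - 6*y.
Scan x_0 ∈ {−4, ..., 4}. For each x_0, f_y(x_0, y) is a polynomial in y; find its integer roots y ∈ {−4, ..., 4}, then test f_x and f at those candidates.
  x = -4: f_y(-4, y) = 6*y**2 + 10*y; vanishes at y ∈ {0}. (-4, 0): f_x = -36 ≠ 0.
  x = -3: f_y(-3, y) = 6*y**2 + 6*y; vanishes at y ∈ {-1, 0}. (-3, -1): f_x = -11 ≠ 0; (-3, 0): f_x = -9 ≠ 0.
  x = -2: f_y(-2, y) = 6*y**2 + 2*y; vanishes at y ∈ {0}. (-2, 0): f_x = 0, f = 0 — SINGULAR.
  x = -1: f_y(-1, y) = 6*y**2 - 2*y; vanishes at y ∈ {0}. (-1, 0): f_x = -9 ≠ 0.
  x = 0: f_y(0, y) = 6*y**2 - 6*y; vanishes at y ∈ {0, 1}. (0, 0): f_x = -36 ≠ 0; (0, 1): f_x = -38 ≠ 0.
  x = 1: f_y(1, y) = 6*y**2 - 10*y; vanishes at y ∈ {0}. (1, 0): f_x = -81 ≠ 0.
  x = 2: f_y(2, y) = 6*y**2 - 14*y; vanishes at y ∈ {0}. (2, 0): f_x = -144 ≠ 0.
  x = 3: f_y(3, y) = 6*y**2 - 18*y; vanishes at y ∈ {0, 3}. (3, 0): f_x = -225 ≠ 0; (3, 3): f_x = -243 ≠ 0.
  x = 4: f_y(4, y) = 6*y**2 - 22*y; vanishes at y ∈ {0}. (4, 0): f_x = -324 ≠ 0.
Only singular point on the grid: (-2, 0).
Classify: substitute x = -2 + u, y = 0 + v and expand: f = -3*u**3 - 2*u*v**2 + 2*v**3 + v**2.
No constant or linear terms (consistent with a singular point). Quadratic part: v**2. Cubic part: -3*u**3 - 2*u*v**2 + 2*v**3.
The quadratic part v**2 is a perfect square, so there is a single (double) tangent line v = 0, i.e. y = 0. Restricting the cubic part to that line (v = 0) leaves -3*u**3 ≠ 0, so f is not divisible by v and the branch is v² ≈ 3*u**3 to lowest order — this is a cusp.
Classification: cusp.


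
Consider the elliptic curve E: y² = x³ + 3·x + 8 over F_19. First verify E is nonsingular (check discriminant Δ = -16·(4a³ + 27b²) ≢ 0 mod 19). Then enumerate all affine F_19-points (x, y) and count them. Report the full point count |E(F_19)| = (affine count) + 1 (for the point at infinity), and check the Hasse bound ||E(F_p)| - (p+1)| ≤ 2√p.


Affine points = {(3, 5), (3, 14), (7, 7), (7, 12), (9, 2), (9, 17), (11, 2), (11, 17), (12, 9), (12, 10), (14, 1), (14, 18), (18, 2), (18, 17)}; affine count = 14; |E(F_19)| = 15.

Discriminant check: Δ ∝ 4a³ + 27b² = 4·3³ + 27·8² = 4·27 + 27·64 ≡ 12 (mod 19). Nonzero ⇒ E is nonsingular.
For each x ∈ F_19, compute rhs = x³ + 3·x + 8 mod 19, then count y ∈ F_19 with y² ≡ rhs.
  x = 0: rhs = 8, matching y values: none (0 points).
  x = 1: rhs = 12, matching y values: none (0 points).
  x = 2: rhs = 3, matching y values: none (0 points).
  x = 3: rhs = 6, matching y values: 5, 14 (2 points).
  x = 4: rhs = 8, matching y values: none (0 points).
  x = 5: rhs = 15, matching y values: none (0 points).
  x = 6: rhs = 14, matching y values: none (0 points).
  x = 7: rhs = 11, matching y values: 7, 12 (2 points).
  x = 8: rhs = 12, matching y values: none (0 points).
  x = 9: rhs = 4, matching y values: 2, 17 (2 points).
  x = 10: rhs = 12, matching y values: none (0 points).
  x = 11: rhs = 4, matching y values: 2, 17 (2 points).
  x = 12: rhs = 5, matching y values: 9, 10 (2 points).
  x = 13: rhs = 2, matching y values: none (0 points).
  x = 14: rhs = 1, matching y values: 1, 18 (2 points).
  x = 15: rhs = 8, matching y values: none (0 points).
  x = 16: rhs = 10, matching y values: none (0 points).
  x = 17: rhs = 13, matching y values: none (0 points).
  x = 18: rhs = 4, matching y values: 2, 17 (2 points).
Total affine count: 14.
Full point count |E(F_19)| = 14 + 1 = 15.
Hasse bound: |15 − (19+1)| = |-5| = 5 ≤ 2√19 ≈ 8.7178 ✓.


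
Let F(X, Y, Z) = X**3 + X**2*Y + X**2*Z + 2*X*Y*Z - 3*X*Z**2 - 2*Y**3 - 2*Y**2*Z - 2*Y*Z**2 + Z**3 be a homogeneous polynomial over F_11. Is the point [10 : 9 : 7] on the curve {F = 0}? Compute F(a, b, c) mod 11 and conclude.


F(10,9,7) ≡ 7 (mod 11); P is NOT on the curve.

Evaluate F(10, 9, 7) term-by-term (mod 11).
  X**3 ↦ 1·1000·1·1 = 1000
  X**2*Y ↦ 1·100·9·1 = 900
  X**2*Z ↦ 1·100·1·7 = 700
  2*X*Y*Z ↦ 2·10·9·7 = 1260
  -3*X*Z**2 ↦ -3·10·1·49 = -1470
  -2*Y**3 ↦ -2·1·729·1 = -1458
  -2*Y**2*Z ↦ -2·1·81·7 = -1134
  -2*Y*Z**2 ↦ -2·1·9·49 = -882
  Z**3 ↦ 1·1·1·343 = 343
Sum: F(10, 9, 7) = (1000) + (900) + (700) + (1260) + (-1470) + (-1458) + (-1134) + (-882) + (343) = -741.
Reducing mod 11: -741 ≡ 7 (mod 11).
Since F(a, b, c) ≡ 7 ≠ 0 (mod 11), P does NOT lie on the curve.


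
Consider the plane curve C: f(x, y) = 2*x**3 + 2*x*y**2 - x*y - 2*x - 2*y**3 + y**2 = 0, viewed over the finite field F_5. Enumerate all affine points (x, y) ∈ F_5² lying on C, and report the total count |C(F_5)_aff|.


Affine F_5-points: {(0, 0), (0, 3), (1, 0), (1, 1), (1, 3), (3, 1), (3, 4), (4, 0), (4, 3), (4, 4)}; count = 10.

For each of the 25 pairs (x, y) ∈ F_5², evaluate f(x, y) mod 5. Record the zeros.
  x = 0: [0↦0, 1↦4, 2↦3, 3↦0, 4↦3]  zeros at y ∈ {0, 3}
  x = 1: [0↦0, 1↦0, 2↦4, 3↦0, 4↦1]  zeros at y ∈ {0, 1, 3}
  x = 2: [0↦2, 1↦3, 2↦2, 3↦2, 4↦1]  zeros at y ∈ ∅
  x = 3: [0↦3, 1↦0, 2↦4, 3↦3, 4↦0]  zeros at y ∈ {1, 4}
  x = 4: [0↦0, 1↦3, 2↦2, 3↦0, 4↦0]  zeros at y ∈ {0, 3, 4}
Collecting zeros: affine points = {(0, 0), (0, 3), (1, 0), (1, 1), (1, 3), (3, 1), (3, 4), (4, 0), (4, 3), (4, 4)}.
Total count |C(F_5)_aff| = 10.


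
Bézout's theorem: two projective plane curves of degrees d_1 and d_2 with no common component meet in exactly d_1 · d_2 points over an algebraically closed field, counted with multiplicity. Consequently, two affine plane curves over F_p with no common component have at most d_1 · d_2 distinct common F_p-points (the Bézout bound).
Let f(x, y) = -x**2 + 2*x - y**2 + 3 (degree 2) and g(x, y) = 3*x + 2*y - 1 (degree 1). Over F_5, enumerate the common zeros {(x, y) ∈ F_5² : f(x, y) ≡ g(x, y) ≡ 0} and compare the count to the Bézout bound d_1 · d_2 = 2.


Common zeros: ∅; count = 0; Bézout bound = 2.

deg(f) = 2, deg(g) = 1, so Bézout bound = 2.
Scan x ∈ F_5. For each x, list the y ∈ F_5 with f(x, y) ≡ 0 and those with g(x, y) ≡ 0 (mod 5); the common zeros in that column are the intersection.
  x = 0: f ≡ 0 at y ∈ ∅; g ≡ 0 at y ∈ {3}; common: ∅.
  x = 1: f ≡ 0 at y ∈ {2, 3}; g ≡ 0 at y ∈ {4}; common: ∅.
  x = 2: f ≡ 0 at y ∈ ∅; g ≡ 0 at y ∈ {0}; common: ∅.
  x = 3: f ≡ 0 at y ∈ {0}; g ≡ 0 at y ∈ {1}; common: ∅.
  x = 4: f ≡ 0 at y ∈ {0}; g ≡ 0 at y ∈ {2}; common: ∅.
Collecting: common zeros = ∅, so the count is 0.
Comparison with the Bézout bound: 0 ≤ 2 = deg(f)·deg(g), as expected for curves with no common component (the affine F_5-count falls short of the bound because intersections may lie at infinity, over extension fields, or carry multiplicity).


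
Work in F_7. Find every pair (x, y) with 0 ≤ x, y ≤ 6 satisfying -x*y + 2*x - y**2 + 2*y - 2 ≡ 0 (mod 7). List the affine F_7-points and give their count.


Affine F_7-points: {(1, 0), (1, 1), (2, 3), (2, 4), (4, 6), (6, 5)}; count = 6.

For each of the 49 pairs (x, y) ∈ F_7², evaluate f(x, y) mod 7. Record the zeros.
  x = 0: [0↦5, 1↦6, 2↦5, 3↦2, 4↦4, 5↦4, 6↦2]  zeros at y ∈ ∅
  x = 1: [0↦0, 1↦0, 2↦5, 3↦1, 4↦2, 5↦1, 6↦5]  zeros at y ∈ {0, 1}
  x = 2: [0↦2, 1↦1, 2↦5, 3↦0, 4↦0, 5↦5, 6↦1]  zeros at y ∈ {3, 4}
  x = 3: [0↦4, 1↦2, 2↦5, 3↦6, 4↦5, 5↦2, 6↦4]  zeros at y ∈ ∅
  x = 4: [0↦6, 1↦3, 2↦5, 3↦5, 4↦3, 5↦6, 6↦0]  zeros at y ∈ {6}
  x = 5: [0↦1, 1↦4, 2↦5, 3↦4, 4↦1, 5↦3, 6↦3]  zeros at y ∈ ∅
  x = 6: [0↦3, 1↦5, 2↦5, 3↦3, 4↦6, 5↦0, 6↦6]  zeros at y ∈ {5}
Collecting zeros: affine points = {(1, 0), (1, 1), (2, 3), (2, 4), (4, 6), (6, 5)}.
Total count |C(F_7)_aff| = 6.


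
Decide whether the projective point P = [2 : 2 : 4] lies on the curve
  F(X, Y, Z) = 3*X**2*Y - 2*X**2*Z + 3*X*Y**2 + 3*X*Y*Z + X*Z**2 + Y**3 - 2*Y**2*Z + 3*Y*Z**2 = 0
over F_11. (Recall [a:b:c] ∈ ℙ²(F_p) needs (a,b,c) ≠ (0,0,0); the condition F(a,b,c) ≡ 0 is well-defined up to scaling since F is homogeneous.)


F(2,2,4) ≡ 3 (mod 11); P is NOT on the curve.

Evaluate F(2, 2, 4) term-by-term (mod 11).
  3*X**2*Y ↦ 3·4·2·1 = 24
  -2*X**2*Z ↦ -2·4·1·4 = -32
  3*X*Y**2 ↦ 3·2·4·1 = 24
  3*X*Y*Z ↦ 3·2·2·4 = 48
  X*Z**2 ↦ 1·2·1·16 = 32
  Y**3 ↦ 1·1·8·1 = 8
  -2*Y**2*Z ↦ -2·1·4·4 = -32
  3*Y*Z**2 ↦ 3·1·2·16 = 96
Sum: F(2, 2, 4) = (24) + (-32) + (24) + (48) + (32) + (8) + (-32) + (96) = 168.
Reducing mod 11: 168 ≡ 3 (mod 11).
Since F(a, b, c) ≡ 3 ≠ 0 (mod 11), P does NOT lie on the curve.


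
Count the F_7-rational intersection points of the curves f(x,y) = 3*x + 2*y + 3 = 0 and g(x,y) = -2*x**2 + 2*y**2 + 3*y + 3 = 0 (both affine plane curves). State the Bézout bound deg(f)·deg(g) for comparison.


Common zeros: ∅; count = 0; Bézout bound = 2.

deg(f) = 1, deg(g) = 2, so Bézout bound = 2.
Scan x ∈ F_7. For each x, list the y ∈ F_7 with f(x, y) ≡ 0 and those with g(x, y) ≡ 0 (mod 7); the common zeros in that column are the intersection.
  x = 0: f ≡ 0 at y ∈ {2}; g ≡ 0 at y ∈ ∅; common: ∅.
  x = 1: f ≡ 0 at y ∈ {4}; g ≡ 0 at y ∈ {3, 6}; common: ∅.
  x = 2: f ≡ 0 at y ∈ {6}; g ≡ 0 at y ∈ {1}; common: ∅.
  x = 3: f ≡ 0 at y ∈ {1}; g ≡ 0 at y ∈ ∅; common: ∅.
  x = 4: f ≡ 0 at y ∈ {3}; g ≡ 0 at y ∈ ∅; common: ∅.
  x = 5: f ≡ 0 at y ∈ {5}; g ≡ 0 at y ∈ {1}; common: ∅.
  x = 6: f ≡ 0 at y ∈ {0}; g ≡ 0 at y ∈ {3, 6}; common: ∅.
Collecting: common zeros = ∅, so the count is 0.
Comparison with the Bézout bound: 0 ≤ 2 = deg(f)·deg(g), as expected for curves with no common component (the affine F_7-count falls short of the bound because intersections may lie at infinity, over extension fields, or carry multiplicity).


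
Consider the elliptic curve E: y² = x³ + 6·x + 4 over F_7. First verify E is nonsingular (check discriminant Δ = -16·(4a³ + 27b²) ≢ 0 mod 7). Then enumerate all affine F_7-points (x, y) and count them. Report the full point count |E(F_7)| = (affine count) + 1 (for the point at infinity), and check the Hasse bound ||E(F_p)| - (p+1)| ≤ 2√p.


Affine points = {(0, 2), (0, 5), (1, 2), (1, 5), (3, 0), (4, 1), (4, 6), (6, 2), (6, 5)}; affine count = 9; |E(F_7)| = 10.

Discriminant check: Δ ∝ 4a³ + 27b² = 4·6³ + 27·4² = 4·216 + 27·16 ≡ 1 (mod 7). Nonzero ⇒ E is nonsingular.
For each x ∈ F_7, compute rhs = x³ + 6·x + 4 mod 7, then count y ∈ F_7 with y² ≡ rhs.
  x = 0: rhs = 4, matching y values: 2, 5 (2 points).
  x = 1: rhs = 4, matching y values: 2, 5 (2 points).
  x = 2: rhs = 3, matching y values: none (0 points).
  x = 3: rhs = 0, matching y values: 0 (1 points).
  x = 4: rhs = 1, matching y values: 1, 6 (2 points).
  x = 5: rhs = 5, matching y values: none (0 points).
  x = 6: rhs = 4, matching y values: 2, 5 (2 points).
Total affine count: 9.
Full point count |E(F_7)| = 9 + 1 = 10.
Hasse bound: |10 − (7+1)| = |2| = 2 ≤ 2√7 ≈ 5.2915 ✓.


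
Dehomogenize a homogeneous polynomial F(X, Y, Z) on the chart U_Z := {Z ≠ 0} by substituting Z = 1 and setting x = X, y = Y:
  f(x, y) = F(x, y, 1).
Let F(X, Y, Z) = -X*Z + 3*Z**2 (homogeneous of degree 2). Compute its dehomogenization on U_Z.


f(x, y) = 3 - x

On U_Z we set Z = 1. Each monomial c·X^i·Y^j·Z^k in F becomes c·x^i·y^j·1^k = c·x^i·y^j.
Substituting Z = 1: F(X, Y, 1) = 3 - x.
Note: deg(f) ≤ deg(F) = 2; strict inequality happens when F is divisible by Z (lost terms).


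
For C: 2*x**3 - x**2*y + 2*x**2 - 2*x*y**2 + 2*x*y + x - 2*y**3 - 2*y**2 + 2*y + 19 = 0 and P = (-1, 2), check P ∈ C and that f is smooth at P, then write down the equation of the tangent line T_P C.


Tangent line at P: 3*x - 25*y + 53 = 0.

Step 1: f(-1, 2) = 0, so P lies on C.
Step 2: partial derivatives
  f_x(x, y) = 6*x**2 - 2*x*y + 4*x - 2*y**2 + 2*y + 1, f_y(x, y) = -x**2 - 4*x*y + 2*x - 6*y**2 - 4*y + 2.
  f_x(P) = 3, f_y(P) = -25 (gradient nonzero, so P is smooth).
Step 3: tangent line at P: 3·(x − -1) + -25·(y − 2) = 0.
Expanding: 3*x - 25*y + 53 = 0.


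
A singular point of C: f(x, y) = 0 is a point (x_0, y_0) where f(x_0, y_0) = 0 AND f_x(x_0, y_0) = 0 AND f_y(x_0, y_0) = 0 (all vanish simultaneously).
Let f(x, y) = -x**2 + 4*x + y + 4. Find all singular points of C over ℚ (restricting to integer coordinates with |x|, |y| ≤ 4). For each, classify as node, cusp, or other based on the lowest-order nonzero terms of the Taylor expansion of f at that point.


No singular points in the scanned grid; C is smooth there.

Compute partial derivatives:
  f_x = 4 - 2*x.
  f_y = 1.
f_y = 1 is a nonzero constant, so f_y never vanishes: no point (x, y) can satisfy f = f_x = f_y = 0. In particular no (x, y) ∈ {−4, ..., 4}² is singular; the curve is smooth.


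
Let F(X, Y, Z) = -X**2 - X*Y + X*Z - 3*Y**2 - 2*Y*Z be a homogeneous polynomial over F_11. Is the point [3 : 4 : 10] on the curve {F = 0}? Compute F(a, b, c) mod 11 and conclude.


F(3,4,10) ≡ 2 (mod 11); P is NOT on the curve.

Evaluate F(3, 4, 10) term-by-term (mod 11).
  -X**2 ↦ -1·9·1·1 = -9
  -X*Y ↦ -1·3·4·1 = -12
  X*Z ↦ 1·3·1·10 = 30
  -3*Y**2 ↦ -3·1·16·1 = -48
  -2*Y*Z ↦ -2·1·4·10 = -80
Sum: F(3, 4, 10) = (-9) + (-12) + (30) + (-48) + (-80) = -119.
Reducing mod 11: -119 ≡ 2 (mod 11).
Since F(a, b, c) ≡ 2 ≠ 0 (mod 11), P does NOT lie on the curve.


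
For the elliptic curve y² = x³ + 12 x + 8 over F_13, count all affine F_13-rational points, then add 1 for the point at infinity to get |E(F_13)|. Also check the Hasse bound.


Affine points = {(2, 1), (2, 12), (4, 4), (4, 9), (6, 6), (6, 7), (9, 0), (10, 6), (10, 7)}; affine count = 9; |E(F_13)| = 10.

Discriminant check: Δ ∝ 4a³ + 27b² = 4·12³ + 27·8² = 4·1728 + 27·64 ≡ 8 (mod 13). Nonzero ⇒ E is nonsingular.
For each x ∈ F_13, compute rhs = x³ + 12·x + 8 mod 13, then count y ∈ F_13 with y² ≡ rhs.
  x = 0: rhs = 8, matching y values: none (0 points).
  x = 1: rhs = 8, matching y values: none (0 points).
  x = 2: rhs = 1, matching y values: 1, 12 (2 points).
  x = 3: rhs = 6, matching y values: none (0 points).
  x = 4: rhs = 3, matching y values: 4, 9 (2 points).
  x = 5: rhs = 11, matching y values: none (0 points).
  x = 6: rhs = 10, matching y values: 6, 7 (2 points).
  x = 7: rhs = 6, matching y values: none (0 points).
  x = 8: rhs = 5, matching y values: none (0 points).
  x = 9: rhs = 0, matching y values: 0 (1 points).
  x = 10: rhs = 10, matching y values: 6, 7 (2 points).
  x = 11: rhs = 2, matching y values: none (0 points).
  x = 12: rhs = 8, matching y values: none (0 points).
Total affine count: 9.
Full point count |E(F_13)| = 9 + 1 = 10.
Hasse bound: |10 − (13+1)| = |-4| = 4 ≤ 2√13 ≈ 7.2111 ✓.


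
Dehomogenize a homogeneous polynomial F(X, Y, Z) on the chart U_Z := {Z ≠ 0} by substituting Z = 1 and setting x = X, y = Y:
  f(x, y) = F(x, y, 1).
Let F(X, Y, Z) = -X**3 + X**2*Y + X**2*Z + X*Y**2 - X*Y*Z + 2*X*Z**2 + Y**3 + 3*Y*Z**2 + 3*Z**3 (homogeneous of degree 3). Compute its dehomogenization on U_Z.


f(x, y) = -x**3 + x**2*y + x**2 + x*y**2 - x*y + 2*x + y**3 + 3*y + 3

On U_Z we set Z = 1. Each monomial c·X^i·Y^j·Z^k in F becomes c·x^i·y^j·1^k = c·x^i·y^j.
Substituting Z = 1: F(X, Y, 1) = -x**3 + x**2*y + x**2 + x*y**2 - x*y + 2*x + y**3 + 3*y + 3.
Note: deg(f) ≤ deg(F) = 3; strict inequality happens when F is divisible by Z (lost terms).


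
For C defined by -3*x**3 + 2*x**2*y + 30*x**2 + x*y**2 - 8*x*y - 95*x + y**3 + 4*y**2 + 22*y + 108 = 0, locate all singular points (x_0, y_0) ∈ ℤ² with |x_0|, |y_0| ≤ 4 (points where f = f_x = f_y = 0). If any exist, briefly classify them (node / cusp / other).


Singular points: {(3, -2)}; classification: node.

Compute partial derivatives:
  f_x = -9*x**2 + 4*x*y + 60*x + y**2 - 8*y - 95.
  f_y = 2*x**2 + 2*x*y - 8*x + 3*y**2 + 8*y + 22.
Scan x_0 ∈ {−4, ..., 4}. For each x_0, f_y(x_0, y) is a polynomial in y; find its integer roots y ∈ {−4, ..., 4}, then test f_x and f at those candidates.
  x = -4: f_y(-4, y) = 3*y**2 + 86; no integer root y with |y| ≤ 4.
  x = -3: f_y(-3, y) = 3*y**2 + 2*y + 64; no integer root y with |y| ≤ 4.
  x = -2: f_y(-2, y) = 3*y**2 + 4*y + 46; no integer root y with |y| ≤ 4.
  x = -1: f_y(-1, y) = 3*y**2 + 6*y + 32; no integer root y with |y| ≤ 4.
  x = 0: f_y(0, y) = 3*y**2 + 8*y + 22; no integer root y with |y| ≤ 4.
  x = 1: f_y(1, y) = 3*y**2 + 10*y + 16; no integer root y with |y| ≤ 4.
  x = 2: f_y(2, y) = 3*y**2 + 12*y + 14; no integer root y with |y| ≤ 4.
  x = 3: f_y(3, y) = 3*y**2 + 14*y + 16; vanishes at y ∈ {-2}. (3, -2): f_x = 0, f = 0 — SINGULAR.
  x = 4: f_y(4, y) = 3*y**2 + 16*y + 22; no integer root y with |y| ≤ 4.
Only singular point on the grid: (3, -2).
Classify: substitute x = 3 + u, y = -2 + v and expand: f = -3*u**3 + 2*u**2*v - u**2 + u*v**2 + v**3 + v**2.
No constant or linear terms (consistent with a singular point). Quadratic part: -u**2 + v**2. Cubic part: -3*u**3 + 2*u**2*v + u*v**2 + v**3.
The quadratic part v**2 - u**2 = (v − u)(v + u) splits into two distinct linear factors, so there are two distinct tangent lines y − -2 = ±(x − 3) — this is a node (ordinary double point).
Classification: node.


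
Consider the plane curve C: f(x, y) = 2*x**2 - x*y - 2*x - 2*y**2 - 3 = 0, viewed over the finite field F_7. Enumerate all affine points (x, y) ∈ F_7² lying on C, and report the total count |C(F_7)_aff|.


Affine F_7-points: {(0, 3), (0, 4), (3, 4), (3, 5), (4, 0), (4, 5), (6, 1), (6, 3)}; count = 8.

For each of the 49 pairs (x, y) ∈ F_7², evaluate f(x, y) mod 7. Record the zeros.
  x = 0: [0↦4, 1↦2, 2↦3, 3↦0, 4↦0, 5↦3, 6↦2]  zeros at y ∈ {3, 4}
  x = 1: [0↦4, 1↦1, 2↦1, 3↦4, 4↦3, 5↦5, 6↦3]  zeros at y ∈ ∅
  x = 2: [0↦1, 1↦4, 2↦3, 3↦5, 4↦3, 5↦4, 6↦1]  zeros at y ∈ ∅
  x = 3: [0↦2, 1↦4, 2↦2, 3↦3, 4↦0, 5↦0, 6↦3]  zeros at y ∈ {4, 5}
  x = 4: [0↦0, 1↦1, 2↦5, 3↦5, 4↦1, 5↦0, 6↦2]  zeros at y ∈ {0, 5}
  x = 5: [0↦2, 1↦2, 2↦5, 3↦4, 4↦6, 5↦4, 6↦5]  zeros at y ∈ ∅
  x = 6: [0↦1, 1↦0, 2↦2, 3↦0, 4↦1, 5↦5, 6↦5]  zeros at y ∈ {1, 3}
Collecting zeros: affine points = {(0, 3), (0, 4), (3, 4), (3, 5), (4, 0), (4, 5), (6, 1), (6, 3)}.
Total count |C(F_7)_aff| = 8.


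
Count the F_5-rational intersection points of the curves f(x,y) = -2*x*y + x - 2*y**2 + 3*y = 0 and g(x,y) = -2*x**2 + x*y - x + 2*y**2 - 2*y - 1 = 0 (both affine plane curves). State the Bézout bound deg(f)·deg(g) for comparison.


Common zeros: ∅; count = 0; Bézout bound = 4.

deg(f) = 2, deg(g) = 2, so Bézout bound = 4.
Scan x ∈ F_5. For each x, list the y ∈ F_5 with f(x, y) ≡ 0 and those with g(x, y) ≡ 0 (mod 5); the common zeros in that column are the intersection.
  x = 0: f ≡ 0 at y ∈ {0, 4}; g ≡ 0 at y ∈ ∅; common: ∅.
  x = 1: f ≡ 0 at y ∈ {1, 2}; g ≡ 0 at y ∈ ∅; common: ∅.
  x = 2: f ≡ 0 at y ∈ ∅; g ≡ 0 at y ∈ ∅; common: ∅.
  x = 3: f ≡ 0 at y ∈ ∅; g ≡ 0 at y ∈ ∅; common: ∅.
  x = 4: f ≡ 0 at y ∈ ∅; g ≡ 0 at y ∈ {2}; common: ∅.
Collecting: common zeros = ∅, so the count is 0.
Comparison with the Bézout bound: 0 ≤ 4 = deg(f)·deg(g), as expected for curves with no common component (the affine F_5-count falls short of the bound because intersections may lie at infinity, over extension fields, or carry multiplicity).


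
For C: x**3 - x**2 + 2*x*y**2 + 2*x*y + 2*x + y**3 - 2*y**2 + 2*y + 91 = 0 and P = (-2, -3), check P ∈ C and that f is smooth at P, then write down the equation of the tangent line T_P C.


Tangent line at P: 30*x + 61*y + 243 = 0.

Step 1: f(-2, -3) = 0, so P lies on C.
Step 2: partial derivatives
  f_x(x, y) = 3*x**2 - 2*x + 2*y**2 + 2*y + 2, f_y(x, y) = 4*x*y + 2*x + 3*y**2 - 4*y + 2.
  f_x(P) = 30, f_y(P) = 61 (gradient nonzero, so P is smooth).
Step 3: tangent line at P: 30·(x − -2) + 61·(y − -3) = 0.
Expanding: 30*x + 61*y + 243 = 0.


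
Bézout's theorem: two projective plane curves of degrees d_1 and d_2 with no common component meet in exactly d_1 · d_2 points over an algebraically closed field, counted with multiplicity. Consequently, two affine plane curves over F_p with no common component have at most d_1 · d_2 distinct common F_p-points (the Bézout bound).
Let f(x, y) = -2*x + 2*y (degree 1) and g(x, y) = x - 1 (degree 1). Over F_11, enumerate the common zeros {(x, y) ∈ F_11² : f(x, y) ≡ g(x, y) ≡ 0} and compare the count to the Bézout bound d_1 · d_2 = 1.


Common zeros: {(1, 1)}; count = 1; Bézout bound = 1.

deg(f) = 1, deg(g) = 1, so Bézout bound = 1.
Scan x ∈ F_11. For each x, list the y ∈ F_11 with f(x, y) ≡ 0 and those with g(x, y) ≡ 0 (mod 11); the common zeros in that column are the intersection.
  x = 0: f ≡ 0 at y ∈ {0}; g ≡ 0 at y ∈ ∅; common: ∅.
  x = 1: f ≡ 0 at y ∈ {1}; g ≡ 0 at y ∈ {0, 1, 2, 3, 4, 5, 6, 7, 8, 9, 10}; common: {1}.
  x = 2: f ≡ 0 at y ∈ {2}; g ≡ 0 at y ∈ ∅; common: ∅.
  x = 3: f ≡ 0 at y ∈ {3}; g ≡ 0 at y ∈ ∅; common: ∅.
  x = 4: f ≡ 0 at y ∈ {4}; g ≡ 0 at y ∈ ∅; common: ∅.
  x = 5: f ≡ 0 at y ∈ {5}; g ≡ 0 at y ∈ ∅; common: ∅.
  x = 6: f ≡ 0 at y ∈ {6}; g ≡ 0 at y ∈ ∅; common: ∅.
  x = 7: f ≡ 0 at y ∈ {7}; g ≡ 0 at y ∈ ∅; common: ∅.
  x = 8: f ≡ 0 at y ∈ {8}; g ≡ 0 at y ∈ ∅; common: ∅.
  x = 9: f ≡ 0 at y ∈ {9}; g ≡ 0 at y ∈ ∅; common: ∅.
  x = 10: f ≡ 0 at y ∈ {10}; g ≡ 0 at y ∈ ∅; common: ∅.
Collecting: common zeros = {(1, 1)}, so the count is 1.
Comparison with the Bézout bound: 1 ≤ 1 = deg(f)·deg(g), as expected for curves with no common component (the bound is attained).


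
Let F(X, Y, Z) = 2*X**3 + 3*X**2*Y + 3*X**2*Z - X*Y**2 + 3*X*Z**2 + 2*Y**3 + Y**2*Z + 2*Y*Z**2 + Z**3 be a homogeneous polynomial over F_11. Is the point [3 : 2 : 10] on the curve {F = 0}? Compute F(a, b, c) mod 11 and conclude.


F(3,2,10) ≡ 5 (mod 11); P is NOT on the curve.

Evaluate F(3, 2, 10) term-by-term (mod 11).
  2*X**3 ↦ 2·27·1·1 = 54
  3*X**2*Y ↦ 3·9·2·1 = 54
  3*X**2*Z ↦ 3·9·1·10 = 270
  -X*Y**2 ↦ -1·3·4·1 = -12
  3*X*Z**2 ↦ 3·3·1·100 = 900
  2*Y**3 ↦ 2·1·8·1 = 16
  Y**2*Z ↦ 1·1·4·10 = 40
  2*Y*Z**2 ↦ 2·1·2·100 = 400
  Z**3 ↦ 1·1·1·1000 = 1000
Sum: F(3, 2, 10) = (54) + (54) + (270) + (-12) + (900) + (16) + (40) + (400) + (1000) = 2722.
Reducing mod 11: 2722 ≡ 5 (mod 11).
Since F(a, b, c) ≡ 5 ≠ 0 (mod 11), P does NOT lie on the curve.


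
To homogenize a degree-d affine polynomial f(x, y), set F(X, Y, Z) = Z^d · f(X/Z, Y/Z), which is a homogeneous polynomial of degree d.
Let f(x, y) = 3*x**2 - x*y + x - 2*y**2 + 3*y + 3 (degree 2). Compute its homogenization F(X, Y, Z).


F(X, Y, Z) = 3*X**2 - X*Y + X*Z - 2*Y**2 + 3*Y*Z + 3*Z**2

deg(f) = 2.
Substitute x = X/Z, y = Y/Z into f, then multiply by Z^2.
  monomial 3·x^2·y^0 ↦ 3·X^2·Y^0·Z^0.
  monomial -1·x^1·y^1 ↦ -1·X^1·Y^1·Z^0.
  monomial 1·x^1·y^0 ↦ 1·X^1·Y^0·Z^1.
  monomial -2·x^0·y^2 ↦ -2·X^0·Y^2·Z^0.
  monomial 3·x^0·y^1 ↦ 3·X^0·Y^1·Z^1.
  monomial 3·x^0·y^0 ↦ 3·X^0·Y^0·Z^2.
Collecting: F(X, Y, Z) = 3*X**2 - X*Y + X*Z - 2*Y**2 + 3*Y*Z + 3*Z**2.


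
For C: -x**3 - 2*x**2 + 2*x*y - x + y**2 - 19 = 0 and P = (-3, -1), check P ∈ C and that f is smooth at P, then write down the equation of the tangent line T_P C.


Tangent line at P: -18*x - 8*y - 62 = 0.

Step 1: f(-3, -1) = 0, so P lies on C.
Step 2: partial derivatives
  f_x(x, y) = -3*x**2 - 4*x + 2*y - 1, f_y(x, y) = 2*x + 2*y.
  f_x(P) = -18, f_y(P) = -8 (gradient nonzero, so P is smooth).
Step 3: tangent line at P: -18·(x − -3) + -8·(y − -1) = 0.
Expanding: -18*x - 8*y - 62 = 0.


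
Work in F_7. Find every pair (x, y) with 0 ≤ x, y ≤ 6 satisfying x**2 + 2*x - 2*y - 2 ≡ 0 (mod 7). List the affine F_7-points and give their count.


Affine F_7-points: {(0, 6), (1, 4), (2, 3), (3, 3), (4, 4), (5, 6), (6, 2)}; count = 7.

For each of the 49 pairs (x, y) ∈ F_7², evaluate f(x, y) mod 7. Record the zeros.
  x = 0: [0↦5, 1↦3, 2↦1, 3↦6, 4↦4, 5↦2, 6↦0]  zeros at y ∈ {6}
  x = 1: [0↦1, 1↦6, 2↦4, 3↦2, 4↦0, 5↦5, 6↦3]  zeros at y ∈ {4}
  x = 2: [0↦6, 1↦4, 2↦2, 3↦0, 4↦5, 5↦3, 6↦1]  zeros at y ∈ {3}
  x = 3: [0↦6, 1↦4, 2↦2, 3↦0, 4↦5, 5↦3, 6↦1]  zeros at y ∈ {3}
  x = 4: [0↦1, 1↦6, 2↦4, 3↦2, 4↦0, 5↦5, 6↦3]  zeros at y ∈ {4}
  x = 5: [0↦5, 1↦3, 2↦1, 3↦6, 4↦4, 5↦2, 6↦0]  zeros at y ∈ {6}
  x = 6: [0↦4, 1↦2, 2↦0, 3↦5, 4↦3, 5↦1, 6↦6]  zeros at y ∈ {2}
Collecting zeros: affine points = {(0, 6), (1, 4), (2, 3), (3, 3), (4, 4), (5, 6), (6, 2)}.
Total count |C(F_7)_aff| = 7.


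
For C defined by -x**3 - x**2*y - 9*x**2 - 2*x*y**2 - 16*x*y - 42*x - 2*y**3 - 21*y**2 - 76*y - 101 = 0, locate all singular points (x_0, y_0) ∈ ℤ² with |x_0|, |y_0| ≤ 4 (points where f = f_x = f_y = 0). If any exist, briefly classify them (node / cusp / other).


Singular points: {(-2, -3)}; classification: cusp.

Compute partial derivatives:
  f_x = -3*x**2 - 2*x*y - 18*x - 2*y**2 - 16*y - 42.
  f_y = -x**2 - 4*x*y - 16*x - 6*y**2 - 42*y - 76.
Scan x_0 ∈ {−4, ..., 4}. For each x_0, f_y(x_0, y) is a polynomial in y; find its integer roots y ∈ {−4, ..., 4}, then test f_x and f at those candidates.
  x = -4: f_y(-4, y) = -6*y**2 - 26*y - 28; vanishes at y ∈ {-2}. (-4, -2): f_x = -10 ≠ 0.
  x = -3: f_y(-3, y) = -6*y**2 - 30*y - 37; no integer root y with |y| ≤ 4.
  x = -2: f_y(-2, y) = -6*y**2 - 34*y - 48; vanishes at y ∈ {-3}. (-2, -3): f_x = 0, f = 0 — SINGULAR.
  x = -1: f_y(-1, y) = -6*y**2 - 38*y - 61; no integer root y with |y| ≤ 4.
  x = 0: f_y(0, y) = -6*y**2 - 42*y - 76; no integer root y with |y| ≤ 4.
  x = 1: f_y(1, y) = -6*y**2 - 46*y - 93; no integer root y with |y| ≤ 4.
  x = 2: f_y(2, y) = -6*y**2 - 50*y - 112; no integer root y with |y| ≤ 4.
  x = 3: f_y(3, y) = -6*y**2 - 54*y - 133; no integer root y with |y| ≤ 4.
  x = 4: f_y(4, y) = -6*y**2 - 58*y - 156; no integer root y with |y| ≤ 4.
Only singular point on the grid: (-2, -3).
Classify: substitute x = -2 + u, y = -3 + v and expand: f = -u**3 - u**2*v - 2*u*v**2 - 2*v**3 + v**2.
No constant or linear terms (consistent with a singular point). Quadratic part: v**2. Cubic part: -u**3 - u**2*v - 2*u*v**2 - 2*v**3.
The quadratic part v**2 is a perfect square, so there is a single (double) tangent line v = 0, i.e. y = -3. Restricting the cubic part to that line (v = 0) leaves -u**3 ≠ 0, so f is not divisible by v and the branch is v² ≈ u**3 to lowest order — this is a cusp.
Classification: cusp.


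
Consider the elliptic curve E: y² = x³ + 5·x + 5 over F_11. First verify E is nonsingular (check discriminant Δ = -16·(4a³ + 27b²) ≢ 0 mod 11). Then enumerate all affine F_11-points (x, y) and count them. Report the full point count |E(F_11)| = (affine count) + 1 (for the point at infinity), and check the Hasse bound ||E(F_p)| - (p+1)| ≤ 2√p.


Affine points = {(0, 4), (0, 7), (1, 0), (2, 1), (2, 10), (3, 5), (3, 6), (4, 1), (4, 10), (5, 1), (5, 10), (6, 3), (6, 8), (7, 3), (7, 8), (9, 3), (9, 8)}; affine count = 17; |E(F_11)| = 18.

Discriminant check: Δ ∝ 4a³ + 27b² = 4·5³ + 27·5² = 4·125 + 27·25 ≡ 9 (mod 11). Nonzero ⇒ E is nonsingular.
For each x ∈ F_11, compute rhs = x³ + 5·x + 5 mod 11, then count y ∈ F_11 with y² ≡ rhs.
  x = 0: rhs = 5, matching y values: 4, 7 (2 points).
  x = 1: rhs = 0, matching y values: 0 (1 points).
  x = 2: rhs = 1, matching y values: 1, 10 (2 points).
  x = 3: rhs = 3, matching y values: 5, 6 (2 points).
  x = 4: rhs = 1, matching y values: 1, 10 (2 points).
  x = 5: rhs = 1, matching y values: 1, 10 (2 points).
  x = 6: rhs = 9, matching y values: 3, 8 (2 points).
  x = 7: rhs = 9, matching y values: 3, 8 (2 points).
  x = 8: rhs = 7, matching y values: none (0 points).
  x = 9: rhs = 9, matching y values: 3, 8 (2 points).
  x = 10: rhs = 10, matching y values: none (0 points).
Total affine count: 17.
Full point count |E(F_11)| = 17 + 1 = 18.
Hasse bound: |18 − (11+1)| = |6| = 6 ≤ 2√11 ≈ 6.6332 ✓.


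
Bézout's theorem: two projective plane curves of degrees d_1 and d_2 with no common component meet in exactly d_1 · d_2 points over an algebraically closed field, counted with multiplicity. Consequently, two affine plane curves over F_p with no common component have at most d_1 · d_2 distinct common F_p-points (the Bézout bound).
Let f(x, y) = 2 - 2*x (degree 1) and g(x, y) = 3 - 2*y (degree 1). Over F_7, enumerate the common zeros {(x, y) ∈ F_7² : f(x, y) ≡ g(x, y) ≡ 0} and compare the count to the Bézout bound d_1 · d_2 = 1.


Common zeros: {(1, 5)}; count = 1; Bézout bound = 1.

deg(f) = 1, deg(g) = 1, so Bézout bound = 1.
Scan x ∈ F_7. For each x, list the y ∈ F_7 with f(x, y) ≡ 0 and those with g(x, y) ≡ 0 (mod 7); the common zeros in that column are the intersection.
  x = 0: f ≡ 0 at y ∈ ∅; g ≡ 0 at y ∈ {5}; common: ∅.
  x = 1: f ≡ 0 at y ∈ {0, 1, 2, 3, 4, 5, 6}; g ≡ 0 at y ∈ {5}; common: {5}.
  x = 2: f ≡ 0 at y ∈ ∅; g ≡ 0 at y ∈ {5}; common: ∅.
  x = 3: f ≡ 0 at y ∈ ∅; g ≡ 0 at y ∈ {5}; common: ∅.
  x = 4: f ≡ 0 at y ∈ ∅; g ≡ 0 at y ∈ {5}; common: ∅.
  x = 5: f ≡ 0 at y ∈ ∅; g ≡ 0 at y ∈ {5}; common: ∅.
  x = 6: f ≡ 0 at y ∈ ∅; g ≡ 0 at y ∈ {5}; common: ∅.
Collecting: common zeros = {(1, 5)}, so the count is 1.
Comparison with the Bézout bound: 1 ≤ 1 = deg(f)·deg(g), as expected for curves with no common component (the bound is attained).


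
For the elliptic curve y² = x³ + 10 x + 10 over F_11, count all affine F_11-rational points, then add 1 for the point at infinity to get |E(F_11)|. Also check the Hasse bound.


Affine points = {(2, 4), (2, 7), (3, 1), (3, 10), (4, 2), (4, 9), (5, 3), (5, 8), (6, 0), (7, 4), (7, 7), (9, 2), (9, 9)}; affine count = 13; |E(F_11)| = 14.

Discriminant check: Δ ∝ 4a³ + 27b² = 4·10³ + 27·10² = 4·1000 + 27·100 ≡ 1 (mod 11). Nonzero ⇒ E is nonsingular.
For each x ∈ F_11, compute rhs = x³ + 10·x + 10 mod 11, then count y ∈ F_11 with y² ≡ rhs.
  x = 0: rhs = 10, matching y values: none (0 points).
  x = 1: rhs = 10, matching y values: none (0 points).
  x = 2: rhs = 5, matching y values: 4, 7 (2 points).
  x = 3: rhs = 1, matching y values: 1, 10 (2 points).
  x = 4: rhs = 4, matching y values: 2, 9 (2 points).
  x = 5: rhs = 9, matching y values: 3, 8 (2 points).
  x = 6: rhs = 0, matching y values: 0 (1 points).
  x = 7: rhs = 5, matching y values: 4, 7 (2 points).
  x = 8: rhs = 8, matching y values: none (0 points).
  x = 9: rhs = 4, matching y values: 2, 9 (2 points).
  x = 10: rhs = 10, matching y values: none (0 points).
Total affine count: 13.
Full point count |E(F_11)| = 13 + 1 = 14.
Hasse bound: |14 − (11+1)| = |2| = 2 ≤ 2√11 ≈ 6.6332 ✓.


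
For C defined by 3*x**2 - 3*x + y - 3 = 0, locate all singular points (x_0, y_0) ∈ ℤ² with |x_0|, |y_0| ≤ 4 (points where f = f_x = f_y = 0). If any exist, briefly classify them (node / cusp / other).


No singular points in the scanned grid; C is smooth there.

Compute partial derivatives:
  f_x = 6*x - 3.
  f_y = 1.
f_y = 1 is a nonzero constant, so f_y never vanishes: no point (x, y) can satisfy f = f_x = f_y = 0. In particular no (x, y) ∈ {−4, ..., 4}² is singular; the curve is smooth.


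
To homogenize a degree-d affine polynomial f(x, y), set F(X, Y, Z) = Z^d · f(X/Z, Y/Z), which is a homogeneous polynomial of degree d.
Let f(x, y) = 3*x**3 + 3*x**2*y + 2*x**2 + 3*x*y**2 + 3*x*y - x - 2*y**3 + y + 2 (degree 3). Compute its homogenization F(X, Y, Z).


F(X, Y, Z) = 3*X**3 + 3*X**2*Y + 2*X**2*Z + 3*X*Y**2 + 3*X*Y*Z - X*Z**2 - 2*Y**3 + Y*Z**2 + 2*Z**3

deg(f) = 3.
Substitute x = X/Z, y = Y/Z into f, then multiply by Z^3.
  monomial 3·x^3·y^0 ↦ 3·X^3·Y^0·Z^0.
  monomial 3·x^2·y^1 ↦ 3·X^2·Y^1·Z^0.
  monomial 2·x^2·y^0 ↦ 2·X^2·Y^0·Z^1.
  monomial 3·x^1·y^2 ↦ 3·X^1·Y^2·Z^0.
  monomial 3·x^1·y^1 ↦ 3·X^1·Y^1·Z^1.
  monomial -1·x^1·y^0 ↦ -1·X^1·Y^0·Z^2.
  monomial -2·x^0·y^3 ↦ -2·X^0·Y^3·Z^0.
  monomial 1·x^0·y^1 ↦ 1·X^0·Y^1·Z^2.
  monomial 2·x^0·y^0 ↦ 2·X^0·Y^0·Z^3.
Collecting: F(X, Y, Z) = 3*X**3 + 3*X**2*Y + 2*X**2*Z + 3*X*Y**2 + 3*X*Y*Z - X*Z**2 - 2*Y**3 + Y*Z**2 + 2*Z**3.


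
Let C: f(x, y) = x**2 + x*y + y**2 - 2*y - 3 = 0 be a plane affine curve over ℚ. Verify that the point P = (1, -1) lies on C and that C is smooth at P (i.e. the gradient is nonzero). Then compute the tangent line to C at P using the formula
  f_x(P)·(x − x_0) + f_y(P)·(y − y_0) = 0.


Tangent line at P: x - 3*y - 4 = 0.

Step 1: f(1, -1) = 0, so P lies on C.
Step 2: partial derivatives
  f_x(x, y) = 2*x + y, f_y(x, y) = x + 2*y - 2.
  f_x(P) = 1, f_y(P) = -3 (gradient nonzero, so P is smooth).
Step 3: tangent line at P: 1·(x − 1) + -3·(y − -1) = 0.
Expanding: x - 3*y - 4 = 0.


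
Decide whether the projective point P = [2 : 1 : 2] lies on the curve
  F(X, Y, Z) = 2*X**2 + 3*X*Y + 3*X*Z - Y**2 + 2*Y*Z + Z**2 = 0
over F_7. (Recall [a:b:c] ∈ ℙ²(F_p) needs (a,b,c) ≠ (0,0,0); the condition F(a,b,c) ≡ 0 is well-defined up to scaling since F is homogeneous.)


F(2,1,2) ≡ 5 (mod 7); P is NOT on the curve.

Evaluate F(2, 1, 2) term-by-term (mod 7).
  2*X**2 ↦ 2·4·1·1 = 8
  3*X*Y ↦ 3·2·1·1 = 6
  3*X*Z ↦ 3·2·1·2 = 12
  -Y**2 ↦ -1·1·1·1 = -1
  2*Y*Z ↦ 2·1·1·2 = 4
  Z**2 ↦ 1·1·1·4 = 4
Sum: F(2, 1, 2) = (8) + (6) + (12) + (-1) + (4) + (4) = 33.
Reducing mod 7: 33 ≡ 5 (mod 7).
Since F(a, b, c) ≡ 5 ≠ 0 (mod 7), P does NOT lie on the curve.


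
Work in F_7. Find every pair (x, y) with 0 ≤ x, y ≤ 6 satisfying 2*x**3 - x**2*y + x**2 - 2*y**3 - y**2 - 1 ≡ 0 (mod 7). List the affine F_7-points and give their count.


Affine F_7-points: {(0, 2), (0, 6), (2, 3), (3, 3), (4, 2), (5, 5), (6, 6)}; count = 7.

For each of the 49 pairs (x, y) ∈ F_7², evaluate f(x, y) mod 7. Record the zeros.
  x = 0: [0↦6, 1↦3, 2↦0, 3↦6, 4↦2, 5↦4, 6↦0]  zeros at y ∈ {2, 6}
  x = 1: [0↦2, 1↦5, 2↦1, 3↦6, 4↦1, 5↦2, 6↦4]  zeros at y ∈ ∅
  x = 2: [0↦5, 1↦5, 2↦5, 3↦0, 4↦6, 5↦4, 6↦3]  zeros at y ∈ {3}
  x = 3: [0↦6, 1↦1, 2↦3, 3↦0, 4↦1, 5↦1, 6↦2]  zeros at y ∈ {3}
  x = 4: [0↦3, 1↦5, 2↦0, 3↦4, 4↦5, 5↦5, 6↦6]  zeros at y ∈ {2}
  x = 5: [0↦1, 1↦1, 2↦1, 3↦3, 4↦2, 5↦0, 6↦6]  zeros at y ∈ {5}
  x = 6: [0↦5, 1↦1, 2↦4, 3↦2, 4↦4, 5↦5, 6↦0]  zeros at y ∈ {6}
Collecting zeros: affine points = {(0, 2), (0, 6), (2, 3), (3, 3), (4, 2), (5, 5), (6, 6)}.
Total count |C(F_7)_aff| = 7.


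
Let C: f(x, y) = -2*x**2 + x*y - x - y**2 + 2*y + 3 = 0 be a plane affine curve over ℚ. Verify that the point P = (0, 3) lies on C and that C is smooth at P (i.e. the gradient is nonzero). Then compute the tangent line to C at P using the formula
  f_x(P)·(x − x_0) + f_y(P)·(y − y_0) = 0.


Tangent line at P: 2*x - 4*y + 12 = 0.

Step 1: f(0, 3) = 0, so P lies on C.
Step 2: partial derivatives
  f_x(x, y) = -4*x + y - 1, f_y(x, y) = x - 2*y + 2.
  f_x(P) = 2, f_y(P) = -4 (gradient nonzero, so P is smooth).
Step 3: tangent line at P: 2·(x − 0) + -4·(y − 3) = 0.
Expanding: 2*x - 4*y + 12 = 0.


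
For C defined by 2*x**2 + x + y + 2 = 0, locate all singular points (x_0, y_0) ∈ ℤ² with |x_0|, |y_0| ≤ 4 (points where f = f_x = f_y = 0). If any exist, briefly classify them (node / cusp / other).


No singular points in the scanned grid; C is smooth there.

Compute partial derivatives:
  f_x = 4*x + 1.
  f_y = 1.
f_y = 1 is a nonzero constant, so f_y never vanishes: no point (x, y) can satisfy f = f_x = f_y = 0. In particular no (x, y) ∈ {−4, ..., 4}² is singular; the curve is smooth.


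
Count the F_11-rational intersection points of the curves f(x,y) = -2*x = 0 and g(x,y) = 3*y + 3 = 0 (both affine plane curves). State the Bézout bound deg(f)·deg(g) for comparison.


Common zeros: {(0, 10)}; count = 1; Bézout bound = 1.

deg(f) = 1, deg(g) = 1, so Bézout bound = 1.
Scan x ∈ F_11. For each x, list the y ∈ F_11 with f(x, y) ≡ 0 and those with g(x, y) ≡ 0 (mod 11); the common zeros in that column are the intersection.
  x = 0: f ≡ 0 at y ∈ {0, 1, 2, 3, 4, 5, 6, 7, 8, 9, 10}; g ≡ 0 at y ∈ {10}; common: {10}.
  x = 1: f ≡ 0 at y ∈ ∅; g ≡ 0 at y ∈ {10}; common: ∅.
  x = 2: f ≡ 0 at y ∈ ∅; g ≡ 0 at y ∈ {10}; common: ∅.
  x = 3: f ≡ 0 at y ∈ ∅; g ≡ 0 at y ∈ {10}; common: ∅.
  x = 4: f ≡ 0 at y ∈ ∅; g ≡ 0 at y ∈ {10}; common: ∅.
  x = 5: f ≡ 0 at y ∈ ∅; g ≡ 0 at y ∈ {10}; common: ∅.
  x = 6: f ≡ 0 at y ∈ ∅; g ≡ 0 at y ∈ {10}; common: ∅.
  x = 7: f ≡ 0 at y ∈ ∅; g ≡ 0 at y ∈ {10}; common: ∅.
  x = 8: f ≡ 0 at y ∈ ∅; g ≡ 0 at y ∈ {10}; common: ∅.
  x = 9: f ≡ 0 at y ∈ ∅; g ≡ 0 at y ∈ {10}; common: ∅.
  x = 10: f ≡ 0 at y ∈ ∅; g ≡ 0 at y ∈ {10}; common: ∅.
Collecting: common zeros = {(0, 10)}, so the count is 1.
Comparison with the Bézout bound: 1 ≤ 1 = deg(f)·deg(g), as expected for curves with no common component (the bound is attained).


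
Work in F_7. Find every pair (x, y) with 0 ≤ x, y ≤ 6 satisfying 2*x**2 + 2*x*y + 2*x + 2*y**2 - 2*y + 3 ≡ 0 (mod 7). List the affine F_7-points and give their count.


Affine F_7-points: {(0, 2), (0, 6), (1, 0), (4, 2), (5, 0), (5, 3)}; count = 6.

For each of the 49 pairs (x, y) ∈ F_7², evaluate f(x, y) mod 7. Record the zeros.
  x = 0: [0↦3, 1↦3, 2↦0, 3↦1, 4↦6, 5↦1, 6↦0]  zeros at y ∈ {2, 6}
  x = 1: [0↦0, 1↦2, 2↦1, 3↦4, 4↦4, 5↦1, 6↦2]  zeros at y ∈ {0}
  x = 2: [0↦1, 1↦5, 2↦6, 3↦4, 4↦6, 5↦5, 6↦1]  zeros at y ∈ ∅
  x = 3: [0↦6, 1↦5, 2↦1, 3↦1, 4↦5, 5↦6, 6↦4]  zeros at y ∈ ∅
  x = 4: [0↦1, 1↦2, 2↦0, 3↦2, 4↦1, 5↦4, 6↦4]  zeros at y ∈ {2}
  x = 5: [0↦0, 1↦3, 2↦3, 3↦0, 4↦1, 5↦6, 6↦1]  zeros at y ∈ {0, 3}
  x = 6: [0↦3, 1↦1, 2↦3, 3↦2, 4↦5, 5↦5, 6↦2]  zeros at y ∈ ∅
Collecting zeros: affine points = {(0, 2), (0, 6), (1, 0), (4, 2), (5, 0), (5, 3)}.
Total count |C(F_7)_aff| = 6.


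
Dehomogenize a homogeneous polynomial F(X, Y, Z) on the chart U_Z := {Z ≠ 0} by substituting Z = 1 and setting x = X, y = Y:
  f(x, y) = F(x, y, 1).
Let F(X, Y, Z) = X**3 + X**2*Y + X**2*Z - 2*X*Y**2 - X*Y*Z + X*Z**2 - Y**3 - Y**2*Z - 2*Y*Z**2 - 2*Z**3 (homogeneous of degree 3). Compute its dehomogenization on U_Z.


f(x, y) = x**3 + x**2*y + x**2 - 2*x*y**2 - x*y + x - y**3 - y**2 - 2*y - 2

On U_Z we set Z = 1. Each monomial c·X^i·Y^j·Z^k in F becomes c·x^i·y^j·1^k = c·x^i·y^j.
Substituting Z = 1: F(X, Y, 1) = x**3 + x**2*y + x**2 - 2*x*y**2 - x*y + x - y**3 - y**2 - 2*y - 2.
Note: deg(f) ≤ deg(F) = 3; strict inequality happens when F is divisible by Z (lost terms).
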